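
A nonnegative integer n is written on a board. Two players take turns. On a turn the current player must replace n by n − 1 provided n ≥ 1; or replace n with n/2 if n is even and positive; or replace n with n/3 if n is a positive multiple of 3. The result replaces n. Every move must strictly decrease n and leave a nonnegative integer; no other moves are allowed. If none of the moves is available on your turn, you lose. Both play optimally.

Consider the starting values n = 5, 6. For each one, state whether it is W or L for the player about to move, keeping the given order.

Positions with no move are L. A position that does have a move is losing for the player to move precisely when every available move leads to a winning position for the opponent. Fill in the labels:
n=0: no move → L
n=1: can move to 0, which is L ⇒ W
n=2: the only move is to 1(W), a W ⇒ L
n=3: can move to 2, which is L ⇒ W
n=4: can move to 2, which is L ⇒ W
n=5: the only move is to 4(W), a W ⇒ L
n=6: can move to 2, which is L ⇒ W

5: L, 6: W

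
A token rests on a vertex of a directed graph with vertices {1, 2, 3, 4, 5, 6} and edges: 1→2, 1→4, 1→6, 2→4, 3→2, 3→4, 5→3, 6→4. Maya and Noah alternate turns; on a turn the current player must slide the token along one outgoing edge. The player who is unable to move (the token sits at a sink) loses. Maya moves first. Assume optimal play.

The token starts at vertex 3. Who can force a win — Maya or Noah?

Maya wins.

Build the W/L table. Terminal = L. A non-terminal position is W if it has a move to some L; otherwise it is L.
Every edge goes from a vertex to one that appears earlier in the order 4, 2, 6, 1, 3, 5, so processing vertices in that order labels each vertex after all of its successors.
4: no outgoing edge → L
2: can move to 4, which is L ⇒ W
6: can move to 4, which is L ⇒ W
1: can move to 4, which is L ⇒ W
3: can move to 4, which is L ⇒ W
5: the only move is to 3(W), a W ⇒ L
The starting position 3 is W: Maya should move to 4, handing over an L position.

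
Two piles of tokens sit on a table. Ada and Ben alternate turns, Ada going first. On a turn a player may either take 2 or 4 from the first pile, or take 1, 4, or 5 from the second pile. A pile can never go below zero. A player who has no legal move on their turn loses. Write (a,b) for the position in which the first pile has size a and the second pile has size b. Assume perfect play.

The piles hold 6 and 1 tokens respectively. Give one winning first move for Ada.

Move to (2,1).

Classify positions by backward induction: terminal positions (no move available) are L. From any other position, the mover wins iff some move reaches an L.
No move ever increases a pile, so every position that can arise here has a ≤ 6 and b ≤ 1; it is enough to label the cells with 0 ≤ a ≤ 6 and 0 ≤ b ≤ 1.
Every move lowers a or b (never raises either), so fill the grid row by row in increasing a, and left to right within a row: each cell's successors are then already labelled.
      b=0  b=1
a=0:    L    W
a=1:    L    W
a=2:    W    L
a=3:    W    L
a=4:    W    W
a=5:    W    W
a=6:    L    W
Cells with no legal move (terminal, hence L): (0,0), (1,0).
The remaining L cells, each justified by listing all of its moves:
(2,1): →(0,1)(W), (2,0)(W) — all W, so L
(3,1): →(1,1)(W), (3,0)(W) — all W, so L
(6,0): →(4,0)(W), (2,0)(W) — all W, so L
Every other cell has at least one move into one of the L cells above, so it is W.
From (6,1), the L positions reachable in one move are: (2,1), (6,0). Any move reaching one of these is winning.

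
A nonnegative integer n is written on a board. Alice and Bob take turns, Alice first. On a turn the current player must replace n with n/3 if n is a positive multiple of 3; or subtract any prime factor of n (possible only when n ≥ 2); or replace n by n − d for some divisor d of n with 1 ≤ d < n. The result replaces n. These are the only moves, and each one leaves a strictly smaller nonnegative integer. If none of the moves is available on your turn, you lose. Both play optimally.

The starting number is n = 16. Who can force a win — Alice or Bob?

Label each position W (a win for the player to move) or L (a loss). A position with no legal move is L; any other position is W exactly when some move reaches an L, and L when every move reaches a W.
n=0: no move → L
n=1: no move → L
n=2: W (go to 0, an L position)
n=3: W (go to 0, an L position)
n=4: L (options 2(W), 3(W) are all W)
n=5: W (go to 0, an L position)
n=6: W (go to 4, an L position)
n=7: W (go to 0, an L position)
n=8: W (go to 4, an L position)
n=9: L (options 3(W), 6(W), 8(W) are all W)
n=10: W (go to 9, an L position)
n=11: W (go to 0, an L position)
n=12: W (go to 4, an L position)
n=13: W (go to 0, an L position)
n=14: L (options 7(W), 12(W), 13(W) are all W)
n=15: W (go to 14, an L position)
n=16: W (go to 14, an L position)
The starting position 16 is W: Alice should move to 14, handing over an L position.

Alice wins.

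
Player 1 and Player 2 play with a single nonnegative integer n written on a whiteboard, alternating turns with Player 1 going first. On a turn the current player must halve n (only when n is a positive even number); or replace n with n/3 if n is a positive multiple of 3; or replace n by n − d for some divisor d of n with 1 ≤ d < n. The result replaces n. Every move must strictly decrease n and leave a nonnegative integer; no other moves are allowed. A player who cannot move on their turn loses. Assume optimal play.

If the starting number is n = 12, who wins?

Build the W/L table. Terminal = L. A non-terminal position is W if it has a move to some L; otherwise it is L.
n=0: no move → L
n=1: no move → L
n=2: →1(L), so W
n=3: →1(L), so W
n=4: →2(W), 3(W) — all W, so L
n=5: →4(L), so W
n=6: →4(L), so W
n=7: →6(W) only, which is W, so L
n=8: →4(L), so W
n=9: →3(W), 6(W), 8(W) — all W, so L
n=10: →9(L), so W
n=11: →10(W) only, which is W, so L
n=12: →4(L), so W
The starting position 12 is W: Player 1 should move to 4, handing over an L position.

Player 1 wins.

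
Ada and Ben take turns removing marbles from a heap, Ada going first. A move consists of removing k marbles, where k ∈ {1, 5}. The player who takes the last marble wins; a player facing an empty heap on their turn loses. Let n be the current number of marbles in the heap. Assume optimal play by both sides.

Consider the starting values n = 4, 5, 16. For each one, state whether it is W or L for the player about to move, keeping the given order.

4: L, 5: W, 16: L

Build the W/L table. Terminal = L. A non-terminal position is W if it has a move to some L; otherwise it is L.
n=0: no move → L
n=1: →0(L), so W
n=2: →1(W) only, which is W, so L
n=3: →2(L), so W
n=4: →3(W) only, which is W, so L
n=5: →4(L), so W
n=6: →5(W), 1(W) — all W, so L
n=7: →6(L), so W
n=8: →7(W), 3(W) — all W, so L
n=9: →8(L), so W
n=10: →9(W), 5(W) — all W, so L
n=11: →10(L), so W
n=12: →11(W), 7(W) — all W, so L
n=13: →12(L), so W
n=14: →13(W), 9(W) — all W, so L
n=15: →14(L), so W
n=16: →15(W), 11(W) — all W, so L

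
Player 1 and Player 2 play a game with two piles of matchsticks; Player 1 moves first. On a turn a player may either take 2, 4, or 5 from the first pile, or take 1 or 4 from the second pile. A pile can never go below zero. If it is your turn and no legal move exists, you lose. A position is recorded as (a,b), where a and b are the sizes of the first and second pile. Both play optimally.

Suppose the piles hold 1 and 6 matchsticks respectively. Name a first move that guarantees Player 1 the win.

Compute win/loss labels from the base case upward. A position with no move is L. Any other position is W if it can reach an L in one move, else L.
No move ever increases a pile, so every position that can arise here has a ≤ 1 and b ≤ 6; it is enough to label the cells with 0 ≤ a ≤ 1 and 0 ≤ b ≤ 6.
Every move lowers a or b (never raises either), so fill the grid row by row in increasing a, and left to right within a row: each cell's successors are then already labelled.
      b=0  b=1  b=2  b=3  b=4  b=5  b=6
a=0:    L    W    L    W    W    L    W
a=1:    L    W    L    W    W    L    W
Cells with no legal move (terminal, hence L): (0,0), (1,0).
The remaining L cells, each justified by listing all of its moves:
(0,2): →(0,1)(W) only, which is W, so L
(0,5): →(0,4)(W), (0,1)(W) — all W, so L
(1,2): →(1,1)(W) only, which is W, so L
(1,5): →(1,4)(W), (1,1)(W) — all W, so L
Every other cell has at least one move into one of the L cells above, so it is W.
From (1,6), the L positions reachable in one move are: (1,5), (1,2). Any move reaching one of these is winning.

Move to (1,5).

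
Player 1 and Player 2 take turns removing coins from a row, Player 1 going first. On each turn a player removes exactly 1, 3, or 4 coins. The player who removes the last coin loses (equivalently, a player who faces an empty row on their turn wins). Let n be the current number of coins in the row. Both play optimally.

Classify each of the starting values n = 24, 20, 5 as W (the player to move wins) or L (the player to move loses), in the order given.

Positions with no move are W. A position that does have a move is losing for the player to move precisely when every available move leads to a winning position for the opponent. Fill in the labels:
n=0: no move; the opponent has just taken the last coin and therefore loses → W
n=1: L (sole option 0(W) is W)
n=2: W (go to 1, an L position)
n=3: L (options 2(W), 0(W) are all W)
n=4: W (go to 3, an L position)
n=5: W (go to 1, an L position)
n=6: W (go to 3, an L position)
n=7: W (go to 3, an L position)
n=8: L (options 7(W), 5(W), 4(W) are all W)
n=9: W (go to 8, an L position)
n=10: L (options 9(W), 7(W), 6(W) are all W)
n=11: W (go to 10, an L position)
n=12: W (go to 8, an L position)
n=13: W (go to 10, an L position)
n=14: W (go to 10, an L position)
n=15: L (options 14(W), 12(W), 11(W) are all W)
n=16: W (go to 15, an L position)
n=17: L (options 16(W), 14(W), 13(W) are all W)
n=18: W (go to 17, an L position)
n=19: W (go to 15, an L position)
n=20: W (go to 17, an L position)
n=21: W (go to 17, an L position)
n=22: L (options 21(W), 19(W), 18(W) are all W)
n=23: W (go to 22, an L position)
n=24: L (options 23(W), 21(W), 20(W) are all W)

24: L, 20: W, 5: W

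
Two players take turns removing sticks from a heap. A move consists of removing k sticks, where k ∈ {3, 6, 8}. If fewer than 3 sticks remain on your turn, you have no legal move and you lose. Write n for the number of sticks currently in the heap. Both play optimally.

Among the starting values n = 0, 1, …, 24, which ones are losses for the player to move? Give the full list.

Work bottom-up. With no move the player to move loses. Otherwise the position is W if at least one move leads to an L position for the opponent, and L if every move leads to a W.
n=0: no move → L
n=1: no move → L
n=2: no move → L
n=3: reaches L-position 0 → W
n=4: reaches L-position 1 → W
n=5: reaches L-position 2 → W
n=6: reaches L-position 0 → W
n=7: reaches L-position 1 → W
n=8: reaches L-position 2 → W
n=9: reaches L-position 1 → W
n=10: reaches L-position 2 → W
n=11: only reaches 8(W), 5(W), 3(W), all W → L
n=12: only reaches 9(W), 6(W), 4(W), all W → L
n=13: only reaches 10(W), 7(W), 5(W), all W → L
n=14: reaches L-position 11 → W
n=15: reaches L-position 12 → W
n=16: reaches L-position 13 → W
n=17: reaches L-position 11 → W
n=18: reaches L-position 12 → W
n=19: reaches L-position 13 → W
n=20: reaches L-position 12 → W
n=21: reaches L-position 13 → W
n=22: only reaches 19(W), 16(W), 14(W), all W → L
n=23: only reaches 20(W), 17(W), 15(W), all W → L
n=24: only reaches 21(W), 18(W), 16(W), all W → L
The losing starting values of n are exactly the entries labelled L in this table (9 of them).

0, 1, 2, 11, 12, 13, 22, 23, 24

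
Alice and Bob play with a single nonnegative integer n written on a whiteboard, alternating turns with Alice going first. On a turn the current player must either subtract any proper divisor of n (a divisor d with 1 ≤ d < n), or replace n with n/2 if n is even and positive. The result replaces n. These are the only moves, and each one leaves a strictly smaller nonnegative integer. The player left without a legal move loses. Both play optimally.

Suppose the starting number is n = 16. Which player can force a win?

Alice wins.

Label each position W (a win for the player to move) or L (a loss). A position with no legal move is L; any other position is W exactly when some move reaches an L, and L when every move reaches a W.
n=0: no move → L
n=1: no move → L
n=2: →1(L), so W
n=3: →2(W) only, which is W, so L
n=4: →3(L), so W
n=5: →4(W) only, which is W, so L
n=6: →3(L), so W
n=7: →6(W) only, which is W, so L
n=8: →7(L), so W
n=9: →6(W), 8(W) — all W, so L
n=10: →5(L), so W
n=11: →10(W) only, which is W, so L
n=12: →9(L), so W
n=13: →12(W) only, which is W, so L
n=14: →7(L), so W
n=15: →10(W), 12(W), 14(W) — all W, so L
n=16: →15(L), so W
From 16 Alice can move to 15, reaching an L position.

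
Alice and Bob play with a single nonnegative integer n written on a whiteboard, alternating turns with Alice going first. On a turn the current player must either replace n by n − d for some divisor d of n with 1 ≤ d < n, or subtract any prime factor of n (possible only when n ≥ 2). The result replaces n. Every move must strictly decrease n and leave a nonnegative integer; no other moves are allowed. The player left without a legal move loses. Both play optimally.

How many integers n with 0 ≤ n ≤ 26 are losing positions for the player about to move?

Use the standard recursion: the mover loses at a terminal position; elsewhere, the mover wins exactly when some move hands the opponent an L position.
n=0: no move → L
n=1: no move → L
n=2: can move to 0, which is L ⇒ W
n=3: can move to 0, which is L ⇒ W
n=4: moves to 2(W), 3(W); every one is W ⇒ L
n=5: can move to 0, which is L ⇒ W
n=6: can move to 4, which is L ⇒ W
n=7: can move to 0, which is L ⇒ W
n=8: can move to 4, which is L ⇒ W
n=9: moves to 6(W), 8(W); every one is W ⇒ L
n=10: can move to 9, which is L ⇒ W
n=11: can move to 0, which is L ⇒ W
n=12: can move to 9, which is L ⇒ W
n=13: can move to 0, which is L ⇒ W
n=14: moves to 7(W), 12(W), 13(W); every one is W ⇒ L
n=15: can move to 14, which is L ⇒ W
n=16: can move to 14, which is L ⇒ W
n=17: can move to 0, which is L ⇒ W
n=18: can move to 9, which is L ⇒ W
n=19: can move to 0, which is L ⇒ W
n=20: moves to 10(W), 15(W), 16(W), 18(W), 19(W); every one is W ⇒ L
n=21: can move to 14, which is L ⇒ W
n=22: can move to 20, which is L ⇒ W
n=23: can move to 0, which is L ⇒ W
n=24: can move to 20, which is L ⇒ W
n=25: can move to 20, which is L ⇒ W
n=26: moves to 13(W), 24(W), 25(W); every one is W ⇒ L
L entries with 0 ≤ n ≤ 26: n = 0, 1, 4, 9, 14, 20, 26; that makes 7.

7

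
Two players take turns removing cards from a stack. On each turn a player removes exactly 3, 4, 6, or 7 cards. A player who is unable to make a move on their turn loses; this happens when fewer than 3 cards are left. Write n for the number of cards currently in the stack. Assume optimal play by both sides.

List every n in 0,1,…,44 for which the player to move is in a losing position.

0, 1, 2, 10, 11, 12, 20, 21, 22, 30, 31, 32, 40, 41, 42

Use the standard recursion: the mover loses at a terminal position; elsewhere, the mover wins exactly when some move hands the opponent an L position.
n=0: no move → L
n=1: no move → L
n=2: no move → L
n=3: reaches L-position 0 → W
n=4: reaches L-position 1 → W
n=5: reaches L-position 2 → W
n=6: reaches L-position 2 → W
n=7: reaches L-position 1 → W
n=8: reaches L-position 2 → W
n=9: reaches L-position 2 → W
n=10: only reaches 7(W), 6(W), 4(W), 3(W), all W → L
n=11: only reaches 8(W), 7(W), 5(W), 4(W), all W → L
n=12: only reaches 9(W), 8(W), 6(W), 5(W), all W → L
n=13: reaches L-position 10 → W
n=14: reaches L-position 11 → W
n=15: reaches L-position 12 → W
n=16: reaches L-position 12 → W
n=17: reaches L-position 11 → W
n=18: reaches L-position 12 → W
n=19: reaches L-position 12 → W
n=20: only reaches 17(W), 16(W), 14(W), 13(W), all W → L
n=21: only reaches 18(W), 17(W), 15(W), 14(W), all W → L
n=22: only reaches 19(W), 18(W), 16(W), 15(W), all W → L
n=23: reaches L-position 20 → W
n=24: reaches L-position 21 → W
n=25: reaches L-position 22 → W
n=26: reaches L-position 22 → W
n=27: reaches L-position 21 → W
n=28: reaches L-position 22 → W
n=29: reaches L-position 22 → W
n=30: only reaches 27(W), 26(W), 24(W), 23(W), all W → L
n=31: only reaches 28(W), 27(W), 25(W), 24(W), all W → L
n=32: only reaches 29(W), 28(W), 26(W), 25(W), all W → L
n=33: reaches L-position 30 → W
n=34: reaches L-position 31 → W
n=35: reaches L-position 32 → W
n=36: reaches L-position 32 → W
n=37: reaches L-position 31 → W
n=38: reaches L-position 32 → W
n=39: reaches L-position 32 → W
n=40: only reaches 37(W), 36(W), 34(W), 33(W), all W → L
n=41: only reaches 38(W), 37(W), 35(W), 34(W), all W → L
n=42: only reaches 39(W), 38(W), 36(W), 35(W), all W → L
n=43: reaches L-position 40 → W
n=44: reaches L-position 41 → W
The losing starting values of n are exactly the entries labelled L in this table (15 of them).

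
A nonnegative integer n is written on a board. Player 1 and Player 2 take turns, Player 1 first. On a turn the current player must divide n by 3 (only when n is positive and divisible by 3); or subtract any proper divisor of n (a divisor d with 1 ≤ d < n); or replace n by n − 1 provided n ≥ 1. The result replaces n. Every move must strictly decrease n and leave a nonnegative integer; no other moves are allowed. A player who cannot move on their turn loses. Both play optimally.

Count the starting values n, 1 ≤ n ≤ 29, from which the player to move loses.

11

Compute win/loss labels from the base case upward. A position with no move is L. Any other position is W if it can reach an L in one move, else L.
n=0: no move → L
n=1: can move to 0, which is L ⇒ W
n=2: the only move is to 1(W), a W ⇒ L
n=3: can move to 2, which is L ⇒ W
n=4: can move to 2, which is L ⇒ W
n=5: the only move is to 4(W), a W ⇒ L
n=6: can move to 2, which is L ⇒ W
n=7: the only move is to 6(W), a W ⇒ L
n=8: can move to 7, which is L ⇒ W
n=9: moves to 3(W), 6(W), 8(W); every one is W ⇒ L
n=10: can move to 5, which is L ⇒ W
n=11: the only move is to 10(W), a W ⇒ L
n=12: can move to 9, which is L ⇒ W
n=13: the only move is to 12(W), a W ⇒ L
n=14: can move to 7, which is L ⇒ W
n=15: can move to 5, which is L ⇒ W
n=16: moves to 8(W), 12(W), 14(W), 15(W); every one is W ⇒ L
n=17: can move to 16, which is L ⇒ W
n=18: can move to 9, which is L ⇒ W
n=19: the only move is to 18(W), a W ⇒ L
n=20: can move to 16, which is L ⇒ W
n=21: can move to 7, which is L ⇒ W
n=22: can move to 11, which is L ⇒ W
n=23: the only move is to 22(W), a W ⇒ L
n=24: can move to 16, which is L ⇒ W
n=25: moves to 20(W), 24(W); every one is W ⇒ L
n=26: can move to 13, which is L ⇒ W
n=27: can move to 9, which is L ⇒ W
n=28: moves to 14(W), 21(W), 24(W), 26(W), 27(W); every one is W ⇒ L
n=29: can move to 28, which is L ⇒ W
L entries with 1 ≤ n ≤ 29 (n=0 is outside the asked range and is not counted): n = 2, 5, 7, 9, 11, 13, 16, 19, 23, 25, 28; that makes 11.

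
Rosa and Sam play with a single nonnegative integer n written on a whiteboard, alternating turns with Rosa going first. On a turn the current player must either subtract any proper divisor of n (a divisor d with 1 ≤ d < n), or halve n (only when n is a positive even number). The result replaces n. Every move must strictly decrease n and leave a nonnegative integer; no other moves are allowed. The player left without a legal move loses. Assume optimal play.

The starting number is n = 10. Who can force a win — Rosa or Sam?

Rosa wins.

Positions with no move are L. A position that does have a move is losing for the player to move precisely when every available move leads to a winning position for the opponent. Fill in the labels:
n=0: no move → L
n=1: no move → L
n=2: →1(L), so W
n=3: →2(W) only, which is W, so L
n=4: →3(L), so W
n=5: →4(W) only, which is W, so L
n=6: →3(L), so W
n=7: →6(W) only, which is W, so L
n=8: →7(L), so W
n=9: →6(W), 8(W) — all W, so L
n=10: →5(L), so W
From 10 Rosa can move to 5, reaching an L position.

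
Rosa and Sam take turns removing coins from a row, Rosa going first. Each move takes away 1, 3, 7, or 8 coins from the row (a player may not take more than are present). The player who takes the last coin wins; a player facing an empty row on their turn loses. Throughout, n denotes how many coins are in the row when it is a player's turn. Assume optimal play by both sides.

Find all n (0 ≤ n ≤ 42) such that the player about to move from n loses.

Positions with no move are L. A position that does have a move is losing for the player to move precisely when every available move leads to a winning position for the opponent. Fill in the labels:
n=0: no move → L
n=1: →0(L), so W
n=2: →1(W) only, which is W, so L
n=3: →2(L), so W
n=4: →3(W), 1(W) — all W, so L
n=5: →4(L), so W
n=6: →5(W), 3(W) — all W, so L
n=7: →6(L), so W
n=8: →0(L), so W
n=9: →6(L), so W
n=10: →2(L), so W
n=11: →4(L), so W
n=12: →4(L), so W
n=13: →6(L), so W
n=14: →6(L), so W
n=15: →14(W), 12(W), 8(W), 7(W) — all W, so L
n=16: →15(L), so W
n=17: →16(W), 14(W), 10(W), 9(W) — all W, so L
n=18: →17(L), so W
n=19: →18(W), 16(W), 12(W), 11(W) — all W, so L
n=20: →19(L), so W
n=21: →20(W), 18(W), 14(W), 13(W) — all W, so L
n=22: →21(L), so W
n=23: →15(L), so W
n=24: →21(L), so W
n=25: →17(L), so W
n=26: →19(L), so W
n=27: →19(L), so W
n=28: →21(L), so W
n=29: →21(L), so W
n=30: →29(W), 27(W), 23(W), 22(W) — all W, so L
n=31: →30(L), so W
n=32: →31(W), 29(W), 25(W), 24(W) — all W, so L
n=33: →32(L), so W
n=34: →33(W), 31(W), 27(W), 26(W) — all W, so L
n=35: →34(L), so W
n=36: →35(W), 33(W), 29(W), 28(W) — all W, so L
n=37: →36(L), so W
n=38: →30(L), so W
n=39: →36(L), so W
n=40: →32(L), so W
n=41: →34(L), so W
n=42: →34(L), so W
Reading off the rows marked L gives the requested list; there are 12 such values of n.

0, 2, 4, 6, 15, 17, 19, 21, 30, 32, 34, 36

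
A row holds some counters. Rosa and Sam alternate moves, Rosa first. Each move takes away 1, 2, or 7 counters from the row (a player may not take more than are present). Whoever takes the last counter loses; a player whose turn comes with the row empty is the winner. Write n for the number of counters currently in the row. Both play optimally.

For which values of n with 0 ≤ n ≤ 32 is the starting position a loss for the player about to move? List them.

1, 4, 7, 10, 13, 16, 19, 22, 25, 28, 31

Build the W/L table. Terminal = W. A non-terminal position is W if it has a move to some L; otherwise it is L.
n=0: no move; the opponent has just taken the last counter and therefore loses → W
n=1: only reaches 0(W), which is W → L
n=2: reaches L-position 1 → W
n=3: reaches L-position 1 → W
n=4: only reaches 3(W), 2(W), all W → L
n=5: reaches L-position 4 → W
n=6: reaches L-position 4 → W
n=7: only reaches 6(W), 5(W), 0(W), all W → L
n=8: reaches L-position 7 → W
n=9: reaches L-position 7 → W
n=10: only reaches 9(W), 8(W), 3(W), all W → L
n=11: reaches L-position 10 → W
n=12: reaches L-position 10 → W
n=13: only reaches 12(W), 11(W), 6(W), all W → L
n=14: reaches L-position 13 → W
n=15: reaches L-position 13 → W
n=16: only reaches 15(W), 14(W), 9(W), all W → L
n=17: reaches L-position 16 → W
n=18: reaches L-position 16 → W
n=19: only reaches 18(W), 17(W), 12(W), all W → L
n=20: reaches L-position 19 → W
n=21: reaches L-position 19 → W
n=22: only reaches 21(W), 20(W), 15(W), all W → L
n=23: reaches L-position 22 → W
n=24: reaches L-position 22 → W
n=25: only reaches 24(W), 23(W), 18(W), all W → L
n=26: reaches L-position 25 → W
n=27: reaches L-position 25 → W
n=28: only reaches 27(W), 26(W), 21(W), all W → L
n=29: reaches L-position 28 → W
n=30: reaches L-position 28 → W
n=31: only reaches 30(W), 29(W), 24(W), all W → L
n=32: reaches L-position 31 → W
Reading off the rows marked L gives the requested list; there are 11 such values of n.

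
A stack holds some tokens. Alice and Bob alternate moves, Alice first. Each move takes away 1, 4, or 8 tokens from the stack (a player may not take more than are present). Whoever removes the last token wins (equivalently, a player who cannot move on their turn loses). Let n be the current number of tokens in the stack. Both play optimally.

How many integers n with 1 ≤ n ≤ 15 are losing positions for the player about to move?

Compute win/loss labels from the base case upward. A position with no move is L. Any other position is W if it can reach an L in one move, else L.
n=0: no move → L
n=1: →0(L), so W
n=2: →1(W) only, which is W, so L
n=3: →2(L), so W
n=4: →0(L), so W
n=5: →4(W), 1(W) — all W, so L
n=6: →5(L), so W
n=7: →6(W), 3(W) — all W, so L
n=8: →7(L), so W
n=9: →5(L), so W
n=10: →2(L), so W
n=11: →7(L), so W
n=12: →11(W), 8(W), 4(W) — all W, so L
n=13: →12(L), so W
n=14: →13(W), 10(W), 6(W) — all W, so L
n=15: →14(L), so W
L entries with 1 ≤ n ≤ 15 (n=0 is outside the asked range and is not counted): n = 2, 5, 7, 12, 14; that makes 5.

5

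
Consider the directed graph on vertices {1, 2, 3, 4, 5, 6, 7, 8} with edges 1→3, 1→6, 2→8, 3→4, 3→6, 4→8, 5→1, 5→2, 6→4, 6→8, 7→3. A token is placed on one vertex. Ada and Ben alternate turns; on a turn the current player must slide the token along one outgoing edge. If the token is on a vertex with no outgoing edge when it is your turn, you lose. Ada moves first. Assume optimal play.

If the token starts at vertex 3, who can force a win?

Use the standard recursion: the mover loses at a terminal position; elsewhere, the mover wins exactly when some move hands the opponent an L position.
Every edge goes from a vertex to one that appears earlier in the order 8, 4, 6, 3, 1, 7, 2, 5, so processing vertices in that order labels each vertex after all of its successors.
8: no outgoing edge → L
4: →8(L), so W
6: →8(L), so W
3: →6(W), 4(W) — all W, so L
1: →3(L), so W
7: →3(L), so W
2: →8(L), so W
5: →2(W), 1(W) — all W, so L
Every move from 3 reaches a W position, so the mover loses.

Ben wins.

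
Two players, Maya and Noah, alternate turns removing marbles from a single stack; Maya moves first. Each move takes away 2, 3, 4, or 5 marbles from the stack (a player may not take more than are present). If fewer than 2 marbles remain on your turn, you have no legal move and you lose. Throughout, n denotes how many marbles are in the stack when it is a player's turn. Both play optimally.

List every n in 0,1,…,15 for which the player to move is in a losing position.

0, 1, 7, 8, 14, 15

Use the standard recursion: the mover loses at a terminal position; elsewhere, the mover wins exactly when some move hands the opponent an L position.
n=0: no move → L
n=1: no move → L
n=2: reaches L-position 0 → W
n=3: reaches L-position 1 → W
n=4: reaches L-position 1 → W
n=5: reaches L-position 1 → W
n=6: reaches L-position 1 → W
n=7: only reaches 5(W), 4(W), 3(W), 2(W), all W → L
n=8: only reaches 6(W), 5(W), 4(W), 3(W), all W → L
n=9: reaches L-position 7 → W
n=10: reaches L-position 8 → W
n=11: reaches L-position 8 → W
n=12: reaches L-position 8 → W
n=13: reaches L-position 8 → W
n=14: only reaches 12(W), 11(W), 10(W), 9(W), all W → L
n=15: only reaches 13(W), 12(W), 11(W), 10(W), all W → L
Reading off the rows marked L gives the requested list; there are 6 such values of n.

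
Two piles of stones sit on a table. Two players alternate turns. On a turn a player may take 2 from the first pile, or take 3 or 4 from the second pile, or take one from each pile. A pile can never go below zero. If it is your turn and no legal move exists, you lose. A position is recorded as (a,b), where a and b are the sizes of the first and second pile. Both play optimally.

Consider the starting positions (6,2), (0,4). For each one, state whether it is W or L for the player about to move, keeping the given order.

Positions with no move are L. A position that does have a move is losing for the player to move precisely when every available move leads to a winning position for the opponent. Fill in the labels:
No move ever increases a pile, so every position that can arise here has a ≤ 6 and b ≤ 4; it is enough to label the cells with 0 ≤ a ≤ 6 and 0 ≤ b ≤ 4.
Every move lowers a or b (never raises either), so fill the grid row by row in increasing a, and left to right within a row: each cell's successors are then already labelled.
      b=0  b=1  b=2  b=3  b=4
a=0:    L    L    L    W    W
a=1:    L    W    W    W    W
a=2:    W    W    W    L    L
a=3:    W    L    L    L    W
a=4:    L    L    W    W    W
a=5:    L    W    W    W    W
a=6:    W    W    L    L    L
Cells with no legal move (terminal, hence L): (0,0), (0,1), (0,2), (1,0).
The remaining L cells, each justified by listing all of its moves:
(2,3): moves to (0,3)(W), (2,0)(W), (1,2)(W); every one is W ⇒ L
(2,4): moves to (0,4)(W), (2,1)(W), (2,0)(W), (1,3)(W); every one is W ⇒ L
(3,1): moves to (1,1)(W), (2,0)(W); every one is W ⇒ L
(3,2): moves to (1,2)(W), (2,1)(W); every one is W ⇒ L
(3,3): moves to (1,3)(W), (3,0)(W), (2,2)(W); every one is W ⇒ L
(4,0): the only move is to (2,0)(W), a W ⇒ L
(4,1): moves to (2,1)(W), (3,0)(W); every one is W ⇒ L
(5,0): the only move is to (3,0)(W), a W ⇒ L
(6,2): moves to (4,2)(W), (5,1)(W); every one is W ⇒ L
(6,3): moves to (4,3)(W), (6,0)(W), (5,2)(W); every one is W ⇒ L
(6,4): moves to (4,4)(W), (6,1)(W), (6,0)(W), (5,3)(W); every one is W ⇒ L
Every other cell has at least one move into one of the L cells above, so it is W.
(6,2): one of the L cells justified above, so L
(0,4): the move to (0,1) reaches an L cell, so W

(6,2): L, (0,4): W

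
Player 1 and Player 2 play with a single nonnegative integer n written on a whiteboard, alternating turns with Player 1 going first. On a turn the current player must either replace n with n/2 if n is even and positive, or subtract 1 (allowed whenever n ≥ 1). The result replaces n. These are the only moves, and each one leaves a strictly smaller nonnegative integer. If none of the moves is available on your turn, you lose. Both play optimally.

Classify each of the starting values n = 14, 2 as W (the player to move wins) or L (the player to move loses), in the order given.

Positions with no move are L. A position that does have a move is losing for the player to move precisely when every available move leads to a winning position for the opponent. Fill in the labels:
n=0: no move → L
n=1: reaches L-position 0 → W
n=2: only reaches 1(W), which is W → L
n=3: reaches L-position 2 → W
n=4: reaches L-position 2 → W
n=5: only reaches 4(W), which is W → L
n=6: reaches L-position 5 → W
n=7: only reaches 6(W), which is W → L
n=8: reaches L-position 7 → W
n=9: only reaches 8(W), which is W → L
n=10: reaches L-position 5 → W
n=11: only reaches 10(W), which is W → L
n=12: reaches L-position 11 → W
n=13: only reaches 12(W), which is W → L
n=14: reaches L-position 7 → W

14: W, 2: L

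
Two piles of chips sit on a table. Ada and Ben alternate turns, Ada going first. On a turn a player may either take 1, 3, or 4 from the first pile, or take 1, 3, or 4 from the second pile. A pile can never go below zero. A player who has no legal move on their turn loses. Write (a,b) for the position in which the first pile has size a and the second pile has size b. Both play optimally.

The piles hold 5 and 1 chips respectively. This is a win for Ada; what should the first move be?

Work bottom-up. With no move the player to move loses. Otherwise the position is W if at least one move leads to an L position for the opponent, and L if every move leads to a W.
No move ever increases a pile, so every position that can arise here has a ≤ 5 and b ≤ 1; it is enough to label the cells with 0 ≤ a ≤ 5 and 0 ≤ b ≤ 1.
Every move lowers a or b (never raises either), so fill the grid row by row in increasing a, and left to right within a row: each cell's successors are then already labelled.
      b=0  b=1
a=0:    L    W
a=1:    W    L
a=2:    L    W
a=3:    W    L
a=4:    W    W
a=5:    W    W
Cells with no legal move (terminal, hence L): (0,0).
The remaining L cells, each justified by listing all of its moves:
(1,1): only reaches (0,1)(W), (1,0)(W), all W → L
(2,0): only reaches (1,0)(W), which is W → L
(3,1): only reaches (2,1)(W), (0,1)(W), (3,0)(W), all W → L
Every other cell has at least one move into one of the L cells above, so it is W.
From (5,1), the L positions reachable in one move are: (1,1).

Move to (1,1).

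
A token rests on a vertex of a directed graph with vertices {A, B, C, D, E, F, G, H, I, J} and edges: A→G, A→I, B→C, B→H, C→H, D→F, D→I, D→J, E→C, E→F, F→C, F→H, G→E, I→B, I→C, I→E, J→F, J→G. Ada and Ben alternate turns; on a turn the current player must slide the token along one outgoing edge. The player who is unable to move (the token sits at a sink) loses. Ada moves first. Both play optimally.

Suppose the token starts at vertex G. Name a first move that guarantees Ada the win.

Classify positions by backward induction: terminal positions (no move available) are L. From any other position, the mover wins iff some move reaches an L.
Every edge goes from a vertex to one that appears earlier in the order H, C, B, F, E, G, I, J, A, D, so processing vertices in that order labels each vertex after all of its successors.
H: no outgoing edge → L
C: can move to H, which is L ⇒ W
B: can move to H, which is L ⇒ W
F: can move to H, which is L ⇒ W
E: moves to F(W), C(W); every one is W ⇒ L
G: can move to E, which is L ⇒ W
I: can move to E, which is L ⇒ W
J: moves to G(W), F(W); every one is W ⇒ L
A: moves to I(W), G(W); every one is W ⇒ L
D: can move to J, which is L ⇒ W
From G, the L positions reachable in one move are: E.

Move to E.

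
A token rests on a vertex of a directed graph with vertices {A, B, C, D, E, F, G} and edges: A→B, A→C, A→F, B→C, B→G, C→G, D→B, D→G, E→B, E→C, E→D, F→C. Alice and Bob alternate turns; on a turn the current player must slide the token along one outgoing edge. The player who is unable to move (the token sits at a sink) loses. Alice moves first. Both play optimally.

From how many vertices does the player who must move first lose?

Positions with no move are L. A position that does have a move is losing for the player to move precisely when every available move leads to a winning position for the opponent. Fill in the labels:
Every edge goes from a vertex to one that appears earlier in the order G, C, B, D, E, F, A, so processing vertices in that order labels each vertex after all of its successors.
G: no outgoing edge → L
C: W (go to G, an L position)
B: W (go to G, an L position)
D: W (go to G, an L position)
E: L (options D(W), B(W), C(W) are all W)
F: L (sole option C(W) is W)
A: W (go to F, an L position)
The L vertices are E, F, G; that is 3 in all.

3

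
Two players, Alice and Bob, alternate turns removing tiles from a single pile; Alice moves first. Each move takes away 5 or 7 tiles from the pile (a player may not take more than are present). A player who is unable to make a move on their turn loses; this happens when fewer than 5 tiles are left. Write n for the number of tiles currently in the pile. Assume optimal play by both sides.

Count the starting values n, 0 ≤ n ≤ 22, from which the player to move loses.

Classify positions by backward induction: terminal positions (no move available) are L. From any other position, the mover wins iff some move reaches an L.
n=0: no move → L
n=1: no move → L
n=2: no move → L
n=3: no move → L
n=4: no move → L
n=5: reaches L-position 0 → W
n=6: reaches L-position 1 → W
n=7: reaches L-position 2 → W
n=8: reaches L-position 3 → W
n=9: reaches L-position 4 → W
n=10: reaches L-position 3 → W
n=11: reaches L-position 4 → W
n=12: only reaches 7(W), 5(W), all W → L
n=13: only reaches 8(W), 6(W), all W → L
n=14: only reaches 9(W), 7(W), all W → L
n=15: only reaches 10(W), 8(W), all W → L
n=16: only reaches 11(W), 9(W), all W → L
n=17: reaches L-position 12 → W
n=18: reaches L-position 13 → W
n=19: reaches L-position 14 → W
n=20: reaches L-position 15 → W
n=21: reaches L-position 16 → W
n=22: reaches L-position 15 → W
L entries with 0 ≤ n ≤ 22: n = 0, 1, 2, 3, 4, 12, 13, 14, 15, 16; that makes 10.

10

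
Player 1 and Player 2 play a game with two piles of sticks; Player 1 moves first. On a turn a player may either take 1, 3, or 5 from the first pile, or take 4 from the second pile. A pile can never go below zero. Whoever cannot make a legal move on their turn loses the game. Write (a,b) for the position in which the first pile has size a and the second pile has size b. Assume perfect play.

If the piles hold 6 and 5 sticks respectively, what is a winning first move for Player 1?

Move to (5,5).

Positions with no move are L. A position that does have a move is losing for the player to move precisely when every available move leads to a winning position for the opponent. Fill in the labels:
No move ever increases a pile, so every position that can arise here has a ≤ 6 and b ≤ 5; it is enough to label the cells with 0 ≤ a ≤ 6 and 0 ≤ b ≤ 5.
Every move lowers a or b (never raises either), so fill the grid row by row in increasing a, and left to right within a row: each cell's successors are then already labelled.
      b=0  b=1  b=2  b=3  b=4  b=5
a=0:    L    L    L    L    W    W
a=1:    W    W    W    W    L    L
a=2:    L    L    L    L    W    W
a=3:    W    W    W    W    L    L
a=4:    L    L    L    L    W    W
a=5:    W    W    W    W    L    L
a=6:    L    L    L    L    W    W
Cells with no legal move (terminal, hence L): (0,0), (0,1), (0,2), (0,3).
The remaining L cells, each justified by listing all of its moves:
(1,4): only reaches (0,4)(W), (1,0)(W), all W → L
(1,5): only reaches (0,5)(W), (1,1)(W), all W → L
(2,0): only reaches (1,0)(W), which is W → L
(2,1): only reaches (1,1)(W), which is W → L
(2,2): only reaches (1,2)(W), which is W → L
(2,3): only reaches (1,3)(W), which is W → L
(3,4): only reaches (2,4)(W), (0,4)(W), (3,0)(W), all W → L
(3,5): only reaches (2,5)(W), (0,5)(W), (3,1)(W), all W → L
(4,0): only reaches (3,0)(W), (1,0)(W), all W → L
(4,1): only reaches (3,1)(W), (1,1)(W), all W → L
(4,2): only reaches (3,2)(W), (1,2)(W), all W → L
(4,3): only reaches (3,3)(W), (1,3)(W), all W → L
(5,4): only reaches (4,4)(W), (2,4)(W), (0,4)(W), (5,0)(W), all W → L
(5,5): only reaches (4,5)(W), (2,5)(W), (0,5)(W), (5,1)(W), all W → L
(6,0): only reaches (5,0)(W), (3,0)(W), (1,0)(W), all W → L
(6,1): only reaches (5,1)(W), (3,1)(W), (1,1)(W), all W → L
(6,2): only reaches (5,2)(W), (3,2)(W), (1,2)(W), all W → L
(6,3): only reaches (5,3)(W), (3,3)(W), (1,3)(W), all W → L
Every other cell has at least one move into one of the L cells above, so it is W.
From (6,5), the L positions reachable in one move are: (5,5), (3,5), (1,5), (6,1). Any move reaching one of these is winning.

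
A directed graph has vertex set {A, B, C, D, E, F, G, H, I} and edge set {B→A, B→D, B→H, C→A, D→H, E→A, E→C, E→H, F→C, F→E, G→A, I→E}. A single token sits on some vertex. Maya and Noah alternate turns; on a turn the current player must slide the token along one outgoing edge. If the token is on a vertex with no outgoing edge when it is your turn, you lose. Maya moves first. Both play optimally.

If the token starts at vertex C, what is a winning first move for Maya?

Label each position W (a win for the player to move) or L (a loss). A position with no legal move is L; any other position is W exactly when some move reaches an L, and L when every move reaches a W.
Every edge goes from a vertex to one that appears earlier in the order A, H, G, C, E, I, D, F, B, so processing vertices in that order labels each vertex after all of its successors.
A: no outgoing edge → L
H: no outgoing edge → L
G: can move to A, which is L ⇒ W
C: can move to A, which is L ⇒ W
E: can move to H, which is L ⇒ W
I: the only move is to E(W), a W ⇒ L
D: can move to H, which is L ⇒ W
F: moves to E(W), C(W); every one is W ⇒ L
B: can move to H, which is L ⇒ W
From C, the L positions reachable in one move are: A.

Move to A.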